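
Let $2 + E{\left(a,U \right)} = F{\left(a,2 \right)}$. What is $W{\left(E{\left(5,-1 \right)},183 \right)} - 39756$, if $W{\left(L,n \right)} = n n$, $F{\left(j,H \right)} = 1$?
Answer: $-6267$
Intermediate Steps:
$E{\left(a,U \right)} = -1$ ($E{\left(a,U \right)} = -2 + 1 = -1$)
$W{\left(L,n \right)} = n^{2}$
$W{\left(E{\left(5,-1 \right)},183 \right)} - 39756 = 183^{2} - 39756 = 33489 - 39756 = -6267$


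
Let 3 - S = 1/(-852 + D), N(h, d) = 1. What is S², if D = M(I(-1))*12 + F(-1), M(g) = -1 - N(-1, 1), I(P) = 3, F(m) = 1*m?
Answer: 6927424/769129 ≈ 9.0068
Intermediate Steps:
F(m) = m
M(g) = -2 (M(g) = -1 - 1*1 = -1 - 1 = -2)
D = -25 (D = -2*12 - 1 = -24 - 1 = -25)
S = 2632/877 (S = 3 - 1/(-852 - 25) = 3 - 1/(-877) = 3 - 1*(-1/877) = 3 + 1/877 = 2632/877 ≈ 3.0011)
S² = (2632/877)² = 6927424/769129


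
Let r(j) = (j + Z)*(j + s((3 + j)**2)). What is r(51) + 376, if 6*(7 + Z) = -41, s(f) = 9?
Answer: 2606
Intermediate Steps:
Z = -83/6 (Z = -7 + (1/6)*(-41) = -7 - 41/6 = -83/6 ≈ -13.833)
r(j) = (9 + j)*(-83/6 + j) (r(j) = (j - 83/6)*(j + 9) = (-83/6 + j)*(9 + j) = (9 + j)*(-83/6 + j))
r(51) + 376 = (-249/2 + 51**2 - 29/6*51) + 376 = (-249/2 + 2601 - 493/2) + 376 = 2230 + 376 = 2606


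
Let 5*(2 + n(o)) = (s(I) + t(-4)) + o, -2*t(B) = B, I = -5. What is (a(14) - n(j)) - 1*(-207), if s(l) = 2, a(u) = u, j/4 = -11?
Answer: 231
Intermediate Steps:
j = -44 (j = 4*(-11) = -44)
t(B) = -B/2
n(o) = -6/5 + o/5 (n(o) = -2 + ((2 - ½*(-4)) + o)/5 = -2 + ((2 + 2) + o)/5 = -2 + (4 + o)/5 = -2 + (⅘ + o/5) = -6/5 + o/5)
(a(14) - n(j)) - 1*(-207) = (14 - (-6/5 + (⅕)*(-44))) - 1*(-207) = (14 - (-6/5 - 44/5)) + 207 = (14 - 1*(-10)) + 207 = (14 + 10) + 207 = 24 + 207 = 231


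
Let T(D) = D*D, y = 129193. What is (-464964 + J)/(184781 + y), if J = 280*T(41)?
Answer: 2858/156987 ≈ 0.018205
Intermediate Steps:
T(D) = D²
J = 470680 (J = 280*41² = 280*1681 = 470680)
(-464964 + J)/(184781 + y) = (-464964 + 470680)/(184781 + 129193) = 5716/313974 = 5716*(1/313974) = 2858/156987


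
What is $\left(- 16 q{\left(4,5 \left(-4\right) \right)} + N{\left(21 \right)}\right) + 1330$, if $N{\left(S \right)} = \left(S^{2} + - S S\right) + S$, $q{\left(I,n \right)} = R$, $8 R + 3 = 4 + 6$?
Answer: $1337$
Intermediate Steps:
$R = \frac{7}{8}$ ($R = - \frac{3}{8} + \frac{4 + 6}{8} = - \frac{3}{8} + \frac{1}{8} \cdot 10 = - \frac{3}{8} + \frac{5}{4} = \frac{7}{8} \approx 0.875$)
$q{\left(I,n \right)} = \frac{7}{8}$
$N{\left(S \right)} = S$ ($N{\left(S \right)} = \left(S^{2} - S^{2}\right) + S = 0 + S = S$)
$\left(- 16 q{\left(4,5 \left(-4\right) \right)} + N{\left(21 \right)}\right) + 1330 = \left(\left(-16\right) \frac{7}{8} + 21\right) + 1330 = \left(-14 + 21\right) + 1330 = 7 + 1330 = 1337$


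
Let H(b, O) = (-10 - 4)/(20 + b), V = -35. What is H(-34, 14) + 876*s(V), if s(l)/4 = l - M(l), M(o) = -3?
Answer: -112127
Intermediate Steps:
H(b, O) = -14/(20 + b)
s(l) = 12 + 4*l (s(l) = 4*(l - 1*(-3)) = 4*(l + 3) = 4*(3 + l) = 12 + 4*l)
H(-34, 14) + 876*s(V) = -14/(20 - 34) + 876*(12 + 4*(-35)) = -14/(-14) + 876*(12 - 140) = -14*(-1/14) + 876*(-128) = 1 - 112128 = -112127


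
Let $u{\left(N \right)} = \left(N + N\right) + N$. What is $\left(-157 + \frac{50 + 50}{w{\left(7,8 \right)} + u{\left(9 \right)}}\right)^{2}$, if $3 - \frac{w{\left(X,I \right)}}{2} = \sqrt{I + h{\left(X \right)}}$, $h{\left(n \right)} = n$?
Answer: $\frac{8348204003}{352947} - \frac{21100400 \sqrt{15}}{352947} \approx 23421.0$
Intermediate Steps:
$w{\left(X,I \right)} = 6 - 2 \sqrt{I + X}$
$u{\left(N \right)} = 3 N$ ($u{\left(N \right)} = 2 N + N = 3 N$)
$\left(-157 + \frac{50 + 50}{w{\left(7,8 \right)} + u{\left(9 \right)}}\right)^{2} = \left(-157 + \frac{50 + 50}{\left(6 - 2 \sqrt{8 + 7}\right) + 3 \cdot 9}\right)^{2} = \left(-157 + \frac{100}{\left(6 - 2 \sqrt{15}\right) + 27}\right)^{2} = \left(-157 + \frac{100}{33 - 2 \sqrt{15}}\right)^{2}$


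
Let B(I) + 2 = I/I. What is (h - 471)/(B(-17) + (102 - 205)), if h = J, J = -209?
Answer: 85/13 ≈ 6.5385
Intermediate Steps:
h = -209
B(I) = -1 (B(I) = -2 + I/I = -2 + 1 = -1)
(h - 471)/(B(-17) + (102 - 205)) = (-209 - 471)/(-1 + (102 - 205)) = -680/(-1 - 103) = -680/(-104) = -680*(-1/104) = 85/13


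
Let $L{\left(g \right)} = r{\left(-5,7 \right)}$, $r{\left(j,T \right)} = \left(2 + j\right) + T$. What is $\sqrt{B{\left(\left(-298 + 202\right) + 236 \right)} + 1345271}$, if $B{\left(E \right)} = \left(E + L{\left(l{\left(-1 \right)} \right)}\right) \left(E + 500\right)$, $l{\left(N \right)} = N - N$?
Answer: $\sqrt{1437431} \approx 1198.9$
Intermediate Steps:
$r{\left(j,T \right)} = 2 + T + j$
$l{\left(N \right)} = 0$
$L{\left(g \right)} = 4$ ($L{\left(g \right)} = 2 + 7 - 5 = 4$)
$B{\left(E \right)} = \left(4 + E\right) \left(500 + E\right)$ ($B{\left(E \right)} = \left(E + 4\right) \left(E + 500\right) = \left(4 + E\right) \left(500 + E\right)$)
$\sqrt{B{\left(\left(-298 + 202\right) + 236 \right)} + 1345271} = \sqrt{\left(2000 + \left(\left(-298 + 202\right) + 236\right)^{2} + 504 \left(\left(-298 + 202\right) + 236\right)\right) + 1345271} = \sqrt{\left(2000 + \left(-96 + 236\right)^{2} + 504 \left(-96 + 236\right)\right) + 1345271} = \sqrt{\left(2000 + 140^{2} + 504 \cdot 140\right) + 1345271} = \sqrt{\left(2000 + 19600 + 70560\right) + 1345271} = \sqrt{92160 + 1345271} = \sqrt{1437431}$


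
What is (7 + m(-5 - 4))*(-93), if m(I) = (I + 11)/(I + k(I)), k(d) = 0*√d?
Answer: -1891/3 ≈ -630.33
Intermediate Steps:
k(d) = 0
m(I) = (11 + I)/I (m(I) = (I + 11)/(I + 0) = (11 + I)/I)
(7 + m(-5 - 4))*(-93) = (7 + (11 + (-5 - 4))/(-5 - 4))*(-93) = (7 + (11 - 9)/(-9))*(-93) = (7 - ⅑*2)*(-93) = (7 - 2/9)*(-93) = (61/9)*(-93) = -1891/3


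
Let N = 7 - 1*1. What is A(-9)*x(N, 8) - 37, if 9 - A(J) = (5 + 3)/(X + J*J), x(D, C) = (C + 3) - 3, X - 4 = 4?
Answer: 3051/89 ≈ 34.281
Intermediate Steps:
N = 6 (N = 7 - 1 = 6)
X = 8 (X = 4 + 4 = 8)
x(D, C) = C (x(D, C) = (3 + C) - 3 = C)
A(J) = 9 - 8/(8 + J²) (A(J) = 9 - (5 + 3)/(8 + J*J) = 9 - 8/(8 + J²))
A(-9)*x(N, 8) - 37 = ((64 + 9*(-9)²)/(8 + (-9)²))*8 - 37 = ((64 + 9*81)/(8 + 81))*8 - 37 = ((64 + 729)/89)*8 - 37 = ((1/89)*793)*8 - 37 = (793/89)*8 - 37 = 6344/89 - 37 = 3051/89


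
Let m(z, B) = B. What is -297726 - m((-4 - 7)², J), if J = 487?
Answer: -298213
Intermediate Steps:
-297726 - m((-4 - 7)², J) = -297726 - 1*487 = -297726 - 487 = -298213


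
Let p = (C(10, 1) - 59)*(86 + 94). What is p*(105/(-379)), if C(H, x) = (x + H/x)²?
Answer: -1171800/379 ≈ -3091.8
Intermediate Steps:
p = 11160 (p = ((10 + 1²)²/1² - 59)*(86 + 94) = (1*(10 + 1)² - 59)*180 = (1*11² - 59)*180 = (1*121 - 59)*180 = (121 - 59)*180 = 62*180 = 11160)
p*(105/(-379)) = 11160*(105/(-379)) = 11160*(105*(-1/379)) = 11160*(-105/379) = -1171800/379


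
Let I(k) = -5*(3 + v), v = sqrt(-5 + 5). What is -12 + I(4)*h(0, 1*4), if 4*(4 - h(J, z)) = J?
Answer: -72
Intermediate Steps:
v = 0 (v = sqrt(0) = 0)
h(J, z) = 4 - J/4
I(k) = -15 (I(k) = -5*(3 + 0) = -5*3 = -15)
-12 + I(4)*h(0, 1*4) = -12 - 15*(4 - 1/4*0) = -12 - 15*(4 + 0) = -12 - 15*4 = -12 - 60 = -72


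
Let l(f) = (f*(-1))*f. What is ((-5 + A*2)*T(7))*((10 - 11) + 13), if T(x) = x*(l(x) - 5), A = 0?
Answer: 22680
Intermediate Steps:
l(f) = -f² (l(f) = (-f)*f = -f²)
T(x) = x*(-5 - x²) (T(x) = x*(-x² - 5) = x*(-5 - x²))
((-5 + A*2)*T(7))*((10 - 11) + 13) = ((-5 + 0*2)*(-1*7*(5 + 7²)))*((10 - 11) + 13) = ((-5 + 0)*(-1*7*(5 + 49)))*(-1 + 13) = -(-5)*7*54*12 = -5*(-378)*12 = 1890*12 = 22680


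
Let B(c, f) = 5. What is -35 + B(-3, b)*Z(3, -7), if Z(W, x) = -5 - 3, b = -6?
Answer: -75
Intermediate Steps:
Z(W, x) = -8
-35 + B(-3, b)*Z(3, -7) = -35 + 5*(-8) = -35 - 40 = -75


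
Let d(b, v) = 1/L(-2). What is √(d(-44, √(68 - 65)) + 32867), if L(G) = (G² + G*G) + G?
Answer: √1183218/6 ≈ 181.29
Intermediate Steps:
L(G) = G + 2*G² (L(G) = (G² + G²) + G = 2*G² + G = G + 2*G²)
d(b, v) = ⅙ (d(b, v) = 1/(-2*(1 + 2*(-2))) = 1/(-2*(1 - 4)) = 1/(-2*(-3)) = 1/6 = ⅙)
√(d(-44, √(68 - 65)) + 32867) = √(⅙ + 32867) = √(197203/6) = √1183218/6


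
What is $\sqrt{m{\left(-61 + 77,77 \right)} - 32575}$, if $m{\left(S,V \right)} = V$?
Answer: $i \sqrt{32498} \approx 180.27 i$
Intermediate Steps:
$\sqrt{m{\left(-61 + 77,77 \right)} - 32575} = \sqrt{77 - 32575} = \sqrt{-32498} = i \sqrt{32498}$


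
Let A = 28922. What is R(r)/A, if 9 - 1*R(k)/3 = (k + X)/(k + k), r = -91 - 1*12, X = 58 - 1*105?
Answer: 1278/1489483 ≈ 0.00085802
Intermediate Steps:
X = -47 (X = 58 - 105 = -47)
r = -103 (r = -91 - 12 = -103)
R(k) = 27 - 3*(-47 + k)/(2*k) (R(k) = 27 - 3*(k - 47)/(k + k) = 27 - 3*(-47 + k)/(2*k))
R(r)/A = ((3/2)*(47 + 17*(-103))/(-103))/28922 = ((3/2)*(-1/103)*(47 - 1751))*(1/28922) = ((3/2)*(-1/103)*(-1704))*(1/28922) = (2556/103)*(1/28922) = 1278/1489483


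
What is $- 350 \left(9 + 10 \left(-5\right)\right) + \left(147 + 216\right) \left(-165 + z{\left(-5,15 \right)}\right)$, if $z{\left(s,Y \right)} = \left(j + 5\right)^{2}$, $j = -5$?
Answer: $-45545$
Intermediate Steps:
$z{\left(s,Y \right)} = 0$ ($z{\left(s,Y \right)} = \left(-5 + 5\right)^{2} = 0^{2} = 0$)
$- 350 \left(9 + 10 \left(-5\right)\right) + \left(147 + 216\right) \left(-165 + z{\left(-5,15 \right)}\right) = - 350 \left(9 + 10 \left(-5\right)\right) + \left(147 + 216\right) \left(-165 + 0\right) = - 350 \left(9 - 50\right) + 363 \left(-165\right) = \left(-350\right) \left(-41\right) - 59895 = 14350 - 59895 = -45545$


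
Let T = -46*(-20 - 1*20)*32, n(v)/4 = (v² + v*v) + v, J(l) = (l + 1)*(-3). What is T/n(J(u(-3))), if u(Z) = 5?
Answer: 1472/63 ≈ 23.365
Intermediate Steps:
J(l) = -3 - 3*l (J(l) = (1 + l)*(-3) = -3 - 3*l)
n(v) = 4*v + 8*v² (n(v) = 4*((v² + v*v) + v) = 4*((v² + v²) + v) = 4*(2*v² + v) = 4*(v + 2*v²) = 4*v + 8*v²)
T = 58880 (T = -46*(-20 - 20)*32 = -46*(-40)*32 = 1840*32 = 58880)
T/n(J(u(-3))) = 58880/((4*(-3 - 3*5)*(1 + 2*(-3 - 3*5)))) = 58880/((4*(-3 - 15)*(1 + 2*(-3 - 15)))) = 58880/((4*(-18)*(1 + 2*(-18)))) = 58880/((4*(-18)*(1 - 36))) = 58880/((4*(-18)*(-35))) = 58880/2520 = 58880*(1/2520) = 1472/63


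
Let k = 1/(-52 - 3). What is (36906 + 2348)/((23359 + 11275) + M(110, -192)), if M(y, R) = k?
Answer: 2158970/1904869 ≈ 1.1334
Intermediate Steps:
k = -1/55 (k = 1/(-55) = -1/55 ≈ -0.018182)
M(y, R) = -1/55
(36906 + 2348)/((23359 + 11275) + M(110, -192)) = (36906 + 2348)/((23359 + 11275) - 1/55) = 39254/(34634 - 1/55) = 39254/(1904869/55) = 39254*(55/1904869) = 2158970/1904869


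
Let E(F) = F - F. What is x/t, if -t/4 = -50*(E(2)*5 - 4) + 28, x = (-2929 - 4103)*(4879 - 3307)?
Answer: 230298/19 ≈ 12121.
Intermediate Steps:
E(F) = 0
x = -11054304 (x = -7032*1572 = -11054304)
t = -912 (t = -4*(-50*(0*5 - 4) + 28) = -4*(-50*(0 - 4) + 28) = -4*(-50*(-4) + 28) = -4*(200 + 28) = -4*228 = -912)
x/t = -11054304/(-912) = -11054304*(-1/912) = 230298/19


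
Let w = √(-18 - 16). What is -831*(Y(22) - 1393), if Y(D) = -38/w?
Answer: 1157583 - 15789*I*√34/17 ≈ 1.1576e+6 - 5415.6*I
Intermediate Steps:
w = I*√34 (w = √(-34) = I*√34 ≈ 5.8309*I)
Y(D) = 19*I*√34/17 (Y(D) = -38*(-I*√34/34) = -(-19)*I*√34/17 = 19*I*√34/17)
-831*(Y(22) - 1393) = -831*(19*I*√34/17 - 1393) = -831*(-1393 + 19*I*√34/17) = 1157583 - 15789*I*√34/17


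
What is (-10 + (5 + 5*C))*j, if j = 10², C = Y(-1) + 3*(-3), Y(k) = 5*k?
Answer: -7500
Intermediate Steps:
C = -14 (C = 5*(-1) + 3*(-3) = -5 - 9 = -14)
j = 100
(-10 + (5 + 5*C))*j = (-10 + (5 + 5*(-14)))*100 = (-10 + (5 - 70))*100 = (-10 - 65)*100 = -75*100 = -7500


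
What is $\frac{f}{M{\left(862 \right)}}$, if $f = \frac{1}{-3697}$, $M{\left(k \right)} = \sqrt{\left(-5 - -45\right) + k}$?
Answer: $- \frac{\sqrt{902}}{3334694} \approx -9.0063 \cdot 10^{-6}$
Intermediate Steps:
$M{\left(k \right)} = \sqrt{40 + k}$ ($M{\left(k \right)} = \sqrt{\left(-5 + 45\right) + k} = \sqrt{40 + k}$)
$f = - \frac{1}{3697} \approx -0.00027049$
$\frac{f}{M{\left(862 \right)}} = - \frac{1}{3697 \sqrt{40 + 862}} = - \frac{1}{3697 \sqrt{902}} = - \frac{\frac{1}{902} \sqrt{902}}{3697} = - \frac{\sqrt{902}}{3334694}$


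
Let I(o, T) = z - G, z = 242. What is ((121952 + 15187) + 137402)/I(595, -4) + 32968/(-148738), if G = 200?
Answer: 20416647301/3123498 ≈ 6536.5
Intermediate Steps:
I(o, T) = 42 (I(o, T) = 242 - 1*200 = 242 - 200 = 42)
((121952 + 15187) + 137402)/I(595, -4) + 32968/(-148738) = ((121952 + 15187) + 137402)/42 + 32968/(-148738) = (137139 + 137402)*(1/42) + 32968*(-1/148738) = 274541*(1/42) - 16484/74369 = 274541/42 - 16484/74369 = 20416647301/3123498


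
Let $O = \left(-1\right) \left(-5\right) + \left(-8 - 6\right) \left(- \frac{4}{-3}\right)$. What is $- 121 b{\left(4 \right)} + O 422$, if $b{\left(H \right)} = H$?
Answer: $- \frac{18754}{3} \approx -6251.3$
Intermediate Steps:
$O = - \frac{41}{3}$ ($O = 5 - 14 \left(\left(-4\right) \left(- \frac{1}{3}\right)\right) = 5 - \frac{56}{3} = - \frac{41}{3} \approx -13.667$)
$- 121 b{\left(4 \right)} + O 422 = \left(-121\right) 4 - \frac{17302}{3} = -484 - \frac{17302}{3} = - \frac{18754}{3}$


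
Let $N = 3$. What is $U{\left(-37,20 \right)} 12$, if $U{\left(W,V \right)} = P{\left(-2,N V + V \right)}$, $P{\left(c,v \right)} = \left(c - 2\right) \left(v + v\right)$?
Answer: $-7680$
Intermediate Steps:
$P{\left(c,v \right)} = 2 v \left(-2 + c\right)$ ($P{\left(c,v \right)} = \left(-2 + c\right) 2 v = 2 v \left(-2 + c\right)$)
$U{\left(W,V \right)} = - 32 V$ ($U{\left(W,V \right)} = 2 \left(3 V + V\right) \left(-2 - 2\right) = 2 \cdot 4 V \left(-4\right) = - 32 V$)
$U{\left(-37,20 \right)} 12 = \left(-32\right) 20 \cdot 12 = \left(-640\right) 12 = -7680$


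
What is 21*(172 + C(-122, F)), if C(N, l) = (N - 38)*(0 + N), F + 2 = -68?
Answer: 413532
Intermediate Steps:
F = -70 (F = -2 - 68 = -70)
C(N, l) = N*(-38 + N) (C(N, l) = (-38 + N)*N = N*(-38 + N))
21*(172 + C(-122, F)) = 21*(172 - 122*(-38 - 122)) = 21*(172 - 122*(-160)) = 21*(172 + 19520) = 21*19692 = 413532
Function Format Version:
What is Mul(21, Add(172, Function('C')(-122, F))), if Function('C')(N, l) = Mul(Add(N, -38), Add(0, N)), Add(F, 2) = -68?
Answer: 413532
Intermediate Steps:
F = -70 (F = Add(-2, -68) = -70)
Function('C')(N, l) = Mul(N, Add(-38, N)) (Function('C')(N, l) = Mul(Add(-38, N), N) = Mul(N, Add(-38, N)))
Mul(21, Add(172, Function('C')(-122, F))) = Mul(21, Add(172, Mul(-122, Add(-38, -122)))) = Mul(21, Add(172, Mul(-122, -160))) = Mul(21, Add(172, 19520)) = Mul(21, 19692) = 413532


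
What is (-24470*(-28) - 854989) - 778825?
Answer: -948654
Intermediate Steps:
(-24470*(-28) - 854989) - 778825 = (685160 - 854989) - 778825 = -169829 - 778825 = -948654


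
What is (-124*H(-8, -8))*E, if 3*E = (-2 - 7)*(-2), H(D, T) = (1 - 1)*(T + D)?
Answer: 0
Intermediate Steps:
H(D, T) = 0 (H(D, T) = 0*(D + T) = 0)
E = 6 (E = ((-2 - 7)*(-2))/3 = (-9*(-2))/3 = (1/3)*18 = 6)
(-124*H(-8, -8))*E = -124*0*6 = 0*6 = 0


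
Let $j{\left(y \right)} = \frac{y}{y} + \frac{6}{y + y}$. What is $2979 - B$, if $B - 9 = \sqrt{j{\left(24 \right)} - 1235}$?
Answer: $2970 - \frac{i \sqrt{19742}}{4} \approx 2970.0 - 35.127 i$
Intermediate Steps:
$j{\left(y \right)} = 1 + \frac{3}{y}$ ($j{\left(y \right)} = 1 + \frac{6}{2 y} = 1 + 6 \frac{1}{2 y} = 1 + \frac{3}{y}$)
$B = 9 + \frac{i \sqrt{19742}}{4}$ ($B = 9 + \sqrt{\frac{3 + 24}{24} - 1235} = 9 + \sqrt{\frac{1}{24} \cdot 27 - 1235} = 9 + \sqrt{\frac{9}{8} - 1235} = 9 + \sqrt{- \frac{9871}{8}} = 9 + \frac{i \sqrt{19742}}{4} \approx 9.0 + 35.127 i$)
$2979 - B = 2979 - \left(9 + \frac{i \sqrt{19742}}{4}\right) = 2970 - \frac{i \sqrt{19742}}{4}$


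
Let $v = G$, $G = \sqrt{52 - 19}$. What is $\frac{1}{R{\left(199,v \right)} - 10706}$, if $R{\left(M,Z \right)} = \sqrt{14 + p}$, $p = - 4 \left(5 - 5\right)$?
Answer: $- \frac{5353}{57309211} - \frac{\sqrt{14}}{114618422} \approx -9.3438 \cdot 10^{-5}$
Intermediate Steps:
$G = \sqrt{33} \approx 5.7446$
$v = \sqrt{33} \approx 5.7446$
$p = 0$ ($p = \left(-4\right) 0 = 0$)
$R{\left(M,Z \right)} = \sqrt{14}$ ($R{\left(M,Z \right)} = \sqrt{14 + 0} = \sqrt{14}$)
$\frac{1}{R{\left(199,v \right)} - 10706} = \frac{1}{\sqrt{14} - 10706} = \frac{1}{-10706 + \sqrt{14}}$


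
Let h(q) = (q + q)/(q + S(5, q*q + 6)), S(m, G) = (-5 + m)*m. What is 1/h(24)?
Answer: 1/2 ≈ 0.50000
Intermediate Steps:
S(m, G) = m*(-5 + m)
h(q) = 2 (h(q) = (q + q)/(q + 5*(-5 + 5)) = (2*q)/(q + 5*0) = (2*q)/(q + 0) = (2*q)/q = 2)
1/h(24) = 1/2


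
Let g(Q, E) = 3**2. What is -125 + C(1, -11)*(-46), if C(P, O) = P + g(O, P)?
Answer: -585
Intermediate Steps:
g(Q, E) = 9
C(P, O) = 9 + P (C(P, O) = P + 9 = 9 + P)
-125 + C(1, -11)*(-46) = -125 + (9 + 1)*(-46) = -125 + 10*(-46) = -125 - 460 = -585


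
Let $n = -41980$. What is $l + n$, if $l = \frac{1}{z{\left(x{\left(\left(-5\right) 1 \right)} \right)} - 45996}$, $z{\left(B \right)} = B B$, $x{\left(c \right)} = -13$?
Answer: $- \frac{1923817461}{45827} \approx -41980.0$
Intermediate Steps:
$z{\left(B \right)} = B^{2}$
$l = - \frac{1}{45827}$ ($l = \frac{1}{\left(-13\right)^{2} - 45996} = \frac{1}{169 - 45996} = \frac{1}{-45827} = - \frac{1}{45827} \approx -2.1821 \cdot 10^{-5}$)
$l + n = - \frac{1}{45827} - 41980 = - \frac{1923817461}{45827}$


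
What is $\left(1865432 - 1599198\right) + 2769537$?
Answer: $3035771$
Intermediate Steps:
$\left(1865432 - 1599198\right) + 2769537 = 266234 + 2769537 = 3035771$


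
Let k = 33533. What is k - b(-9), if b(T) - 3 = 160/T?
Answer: 301930/9 ≈ 33548.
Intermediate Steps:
b(T) = 3 + 160/T
k - b(-9) = 33533 - (3 + 160/(-9)) = 33533 - (3 + 160*(-⅑)) = 33533 - (3 - 160/9) = 33533 - 1*(-133/9) = 33533 + 133/9 = 301930/9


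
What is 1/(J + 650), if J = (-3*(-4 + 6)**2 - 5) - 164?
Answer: 1/469 ≈ 0.0021322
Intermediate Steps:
J = -181 (J = (-3*2**2 - 5) - 164 = (-3*4 - 5) - 164 = (-12 - 5) - 164 = -17 - 164 = -181)
1/(J + 650) = 1/(-181 + 650) = 1/469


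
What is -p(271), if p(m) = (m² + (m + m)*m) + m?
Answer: -220594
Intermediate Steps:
p(m) = m + 3*m² (p(m) = (m² + (2*m)*m) + m = (m² + 2*m²) + m = 3*m² + m = m + 3*m²)
-p(271) = -271*(1 + 3*271) = -271*(1 + 813) = -271*814 = -1*220594 = -220594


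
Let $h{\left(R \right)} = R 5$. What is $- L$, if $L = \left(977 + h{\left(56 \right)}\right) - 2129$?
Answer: $872$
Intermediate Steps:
$h{\left(R \right)} = 5 R$
$L = -872$ ($L = \left(977 + 5 \cdot 56\right) - 2129 = \left(977 + 280\right) - 2129 = 1257 - 2129 = -872$)
$- L = \left(-1\right) \left(-872\right) = 872$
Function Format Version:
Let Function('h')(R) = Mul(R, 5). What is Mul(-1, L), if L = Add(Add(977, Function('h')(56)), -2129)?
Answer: 872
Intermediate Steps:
Function('h')(R) = Mul(5, R)
L = -872 (L = Add(Add(977, Mul(5, 56)), -2129) = Add(Add(977, 280), -2129) = Add(1257, -2129) = -872)
Mul(-1, L) = Mul(-1, -872) = 872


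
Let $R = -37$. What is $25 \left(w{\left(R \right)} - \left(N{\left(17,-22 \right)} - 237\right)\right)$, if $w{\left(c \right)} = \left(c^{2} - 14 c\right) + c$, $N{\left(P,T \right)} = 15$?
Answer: $51800$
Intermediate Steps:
$w{\left(c \right)} = c^{2} - 13 c$
$25 \left(w{\left(R \right)} - \left(N{\left(17,-22 \right)} - 237\right)\right) = 25 \left(- 37 \left(-13 - 37\right) - \left(15 - 237\right)\right) = 25 \left(\left(-37\right) \left(-50\right) - -222\right) = 25 \left(1850 + 222\right) = 25 \cdot 2072 = 51800$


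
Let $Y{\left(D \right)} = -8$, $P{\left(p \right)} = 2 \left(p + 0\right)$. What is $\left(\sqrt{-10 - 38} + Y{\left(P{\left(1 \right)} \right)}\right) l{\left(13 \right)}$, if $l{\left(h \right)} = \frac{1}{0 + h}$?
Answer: $- \frac{8}{13} + \frac{4 i \sqrt{3}}{13} \approx -0.61539 + 0.53294 i$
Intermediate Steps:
$P{\left(p \right)} = 2 p$
$l{\left(h \right)} = \frac{1}{h}$
$\left(\sqrt{-10 - 38} + Y{\left(P{\left(1 \right)} \right)}\right) l{\left(13 \right)} = \frac{\sqrt{-10 - 38} - 8}{13} = \left(\sqrt{-48} - 8\right) \frac{1}{13} = \left(4 i \sqrt{3} - 8\right) \frac{1}{13} = \left(-8 + 4 i \sqrt{3}\right) \frac{1}{13} = - \frac{8}{13} + \frac{4 i \sqrt{3}}{13}$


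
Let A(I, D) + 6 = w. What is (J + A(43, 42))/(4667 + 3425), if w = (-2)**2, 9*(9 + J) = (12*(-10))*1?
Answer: -73/24276 ≈ -0.0030071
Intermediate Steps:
J = -67/3 (J = -9 + ((12*(-10))*1)/9 = -9 + (-120*1)/9 = -9 + (1/9)*(-120) = -9 - 40/3 = -67/3 ≈ -22.333)
w = 4
A(I, D) = -2 (A(I, D) = -6 + 4 = -2)
(J + A(43, 42))/(4667 + 3425) = (-67/3 - 2)/(4667 + 3425) = -73/3/8092 = -73/3*1/8092 = -73/24276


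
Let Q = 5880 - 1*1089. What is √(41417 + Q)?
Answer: 152*√2 ≈ 214.96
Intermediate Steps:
Q = 4791 (Q = 5880 - 1089 = 4791)
√(41417 + Q) = √(41417 + 4791) = √46208 = 152*√2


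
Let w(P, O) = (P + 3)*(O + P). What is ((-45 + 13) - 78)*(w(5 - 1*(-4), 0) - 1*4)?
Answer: -11440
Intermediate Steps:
w(P, O) = (3 + P)*(O + P)
((-45 + 13) - 78)*(w(5 - 1*(-4), 0) - 1*4) = ((-45 + 13) - 78)*(((5 - 1*(-4))² + 3*0 + 3*(5 - 1*(-4)) + 0*(5 - 1*(-4))) - 1*4) = (-32 - 78)*(((5 + 4)² + 0 + 3*(5 + 4) + 0*(5 + 4)) - 4) = -110*((9² + 0 + 3*9 + 0*9) - 4) = -110*((81 + 0 + 27 + 0) - 4) = -110*(108 - 4) = -110*104 = -11440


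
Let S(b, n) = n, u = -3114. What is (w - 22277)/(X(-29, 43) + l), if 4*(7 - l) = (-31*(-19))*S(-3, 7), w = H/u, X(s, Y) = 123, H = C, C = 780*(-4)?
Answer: 46244972/1869957 ≈ 24.730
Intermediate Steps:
C = -3120
H = -3120
w = 520/519 (w = -3120/(-3114) = -3120*(-1/3114) = 520/519 ≈ 1.0019)
l = -4095/4 (l = 7 - (-31*(-19))*7/4 = 7 - 589*7/4 = 7 - ¼*4123 = 7 - 4123/4 = -4095/4 ≈ -1023.8)
(w - 22277)/(X(-29, 43) + l) = (520/519 - 22277)/(123 - 4095/4) = -11561243/(519*(-3603/4)) = -11561243/519*(-4/3603) = 46244972/1869957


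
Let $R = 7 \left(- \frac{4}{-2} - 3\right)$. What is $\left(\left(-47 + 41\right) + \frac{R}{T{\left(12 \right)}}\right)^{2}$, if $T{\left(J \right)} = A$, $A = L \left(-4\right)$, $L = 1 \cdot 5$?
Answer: $\frac{12769}{400} \approx 31.922$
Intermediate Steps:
$L = 5$
$A = -20$ ($A = 5 \left(-4\right) = -20$)
$T{\left(J \right)} = -20$
$R = -7$ ($R = 7 \left(\left(-4\right) \left(- \frac{1}{2}\right) - 3\right) = 7 \left(2 - 3\right) = 7 \left(-1\right) = -7$)
$\left(\left(-47 + 41\right) + \frac{R}{T{\left(12 \right)}}\right)^{2} = \left(\left(-47 + 41\right) - \frac{7}{-20}\right)^{2} = \left(-6 - - \frac{7}{20}\right)^{2} = \left(-6 + \frac{7}{20}\right)^{2} = \left(- \frac{113}{20}\right)^{2} = \frac{12769}{400}$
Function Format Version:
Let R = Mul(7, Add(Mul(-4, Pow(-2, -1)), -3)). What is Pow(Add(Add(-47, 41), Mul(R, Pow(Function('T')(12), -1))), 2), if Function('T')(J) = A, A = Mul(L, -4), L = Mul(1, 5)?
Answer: Rational(12769, 400) ≈ 31.922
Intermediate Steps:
L = 5
A = -20 (A = Mul(5, -4) = -20)
Function('T')(J) = -20
R = -7 (R = Mul(7, Add(Mul(-4, Rational(-1, 2)), -3)) = Mul(7, Add(2, -3)) = Mul(7, -1) = -7)
Pow(Add(Add(-47, 41), Mul(R, Pow(Function('T')(12), -1))), 2) = Pow(Add(Add(-47, 41), Mul(-7, Pow(-20, -1))), 2) = Pow(Add(-6, Mul(-7, Rational(-1, 20))), 2) = Pow(Add(-6, Rational(7, 20)), 2) = Pow(Rational(-113, 20), 2) = Rational(12769, 400)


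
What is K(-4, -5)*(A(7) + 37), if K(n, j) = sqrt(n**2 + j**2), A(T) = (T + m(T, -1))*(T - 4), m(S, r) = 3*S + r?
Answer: 118*sqrt(41) ≈ 755.57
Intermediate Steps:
m(S, r) = r + 3*S
A(T) = (-1 + 4*T)*(-4 + T) (A(T) = (T + (-1 + 3*T))*(T - 4) = (-1 + 4*T)*(-4 + T))
K(n, j) = sqrt(j**2 + n**2)
K(-4, -5)*(A(7) + 37) = sqrt((-5)**2 + (-4)**2)*((4 - 17*7 + 4*7**2) + 37) = sqrt(25 + 16)*((4 - 119 + 4*49) + 37) = sqrt(41)*((4 - 119 + 196) + 37) = sqrt(41)*(81 + 37) = sqrt(41)*118 = 118*sqrt(41)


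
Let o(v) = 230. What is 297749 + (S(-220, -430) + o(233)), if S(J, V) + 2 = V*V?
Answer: 482877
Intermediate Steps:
S(J, V) = -2 + V**2 (S(J, V) = -2 + V*V = -2 + V**2)
297749 + (S(-220, -430) + o(233)) = 297749 + ((-2 + (-430)**2) + 230) = 297749 + ((-2 + 184900) + 230) = 297749 + (184898 + 230) = 297749 + 185128 = 482877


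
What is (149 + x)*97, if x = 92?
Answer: 23377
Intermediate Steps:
(149 + x)*97 = (149 + 92)*97 = 241*97 = 23377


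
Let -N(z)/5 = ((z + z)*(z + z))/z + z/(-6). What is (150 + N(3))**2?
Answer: 34225/4 ≈ 8556.3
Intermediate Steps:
N(z) = -115*z/6 (N(z) = -5*(((z + z)*(z + z))/z + z/(-6)) = -5*(((2*z)*(2*z))/z + z*(-1/6)) = -5*((4*z**2)/z - z/6) = -5*(4*z - z/6) = -115*z/6)
(150 + N(3))**2 = (150 - 115/6*3)**2 = (150 - 115/2)**2 = (185/2)**2 = 34225/4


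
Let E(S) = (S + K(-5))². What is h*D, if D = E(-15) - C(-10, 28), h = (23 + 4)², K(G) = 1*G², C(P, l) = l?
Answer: 52488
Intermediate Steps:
K(G) = G²
E(S) = (25 + S)² (E(S) = (S + (-5)²)² = (S + 25)² = (25 + S)²)
h = 729 (h = 27² = 729)
D = 72 (D = (25 - 15)² - 1*28 = 10² - 28 = 100 - 28 = 72)
h*D = 729*72 = 52488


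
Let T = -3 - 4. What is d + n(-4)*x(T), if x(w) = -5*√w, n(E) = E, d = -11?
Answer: -11 + 20*I*√7 ≈ -11.0 + 52.915*I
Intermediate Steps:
T = -7
d + n(-4)*x(T) = -11 - (-20)*√(-7) = -11 - (-20)*I*√7 = -11 + 20*I*√7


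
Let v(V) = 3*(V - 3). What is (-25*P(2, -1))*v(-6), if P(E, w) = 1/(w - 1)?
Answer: -675/2 ≈ -337.50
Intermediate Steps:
v(V) = -9 + 3*V (v(V) = 3*(-3 + V) = -9 + 3*V)
P(E, w) = 1/(-1 + w)
(-25*P(2, -1))*v(-6) = (-25/(-1 - 1))*(-9 + 3*(-6)) = (-25/(-2))*(-9 - 18) = -25*(-1/2)*(-27) = (25/2)*(-27) = -675/2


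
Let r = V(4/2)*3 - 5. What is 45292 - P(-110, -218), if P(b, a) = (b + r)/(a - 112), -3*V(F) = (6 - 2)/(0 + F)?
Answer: 4982081/110 ≈ 45292.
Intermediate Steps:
V(F) = -4/(3*F) (V(F) = -(6 - 2)/(3*(0 + F)) = -4/(3*F))
r = -7 (r = -4/(3*(4/2))*3 - 5 = -4/(3*(4*(½)))*3 - 5 = -4/3/2*3 - 5 = -4/3*½*3 - 5 = -⅔*3 - 5 = -2 - 5 = -7)
P(b, a) = (-7 + b)/(-112 + a) (P(b, a) = (b - 7)/(a - 112) = (-7 + b)/(-112 + a))
45292 - P(-110, -218) = 45292 - (-7 - 110)/(-112 - 218) = 45292 - (-117)/(-330) = 45292 - (-1)*(-117)/330 = 45292 - 1*39/110 = 45292 - 39/110 = 4982081/110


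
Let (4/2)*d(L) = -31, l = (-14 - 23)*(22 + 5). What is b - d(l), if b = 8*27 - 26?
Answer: 411/2 ≈ 205.50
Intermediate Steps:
l = -999 (l = -37*27 = -999)
b = 190 (b = 216 - 26 = 190)
d(L) = -31/2 (d(L) = (½)*(-31) = -31/2)
b - d(l) = 190 - 1*(-31/2) = 190 + 31/2 = 411/2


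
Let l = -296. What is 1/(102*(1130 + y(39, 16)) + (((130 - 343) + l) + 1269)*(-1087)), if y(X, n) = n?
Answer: -1/709228 ≈ -1.4100e-6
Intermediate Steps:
1/(102*(1130 + y(39, 16)) + (((130 - 343) + l) + 1269)*(-1087)) = 1/(102*(1130 + 16) + (((130 - 343) - 296) + 1269)*(-1087)) = 1/(102*1146 + ((-213 - 296) + 1269)*(-1087)) = 1/(116892 + (-509 + 1269)*(-1087)) = 1/(116892 + 760*(-1087)) = 1/(116892 - 826120) = 1/(-709228) = -1/709228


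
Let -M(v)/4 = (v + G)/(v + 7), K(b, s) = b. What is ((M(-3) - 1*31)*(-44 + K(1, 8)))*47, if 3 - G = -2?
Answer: 66693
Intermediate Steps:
G = 5 (G = 3 - 1*(-2) = 3 + 2 = 5)
M(v) = -4*(5 + v)/(7 + v) (M(v) = -4*(v + 5)/(v + 7) = -4*(5 + v)/(7 + v))
((M(-3) - 1*31)*(-44 + K(1, 8)))*47 = ((4*(-5 - 1*(-3))/(7 - 3) - 1*31)*(-44 + 1))*47 = ((4*(-5 + 3)/4 - 31)*(-43))*47 = ((4*(¼)*(-2) - 31)*(-43))*47 = ((-2 - 31)*(-43))*47 = -33*(-43)*47 = 1419*47 = 66693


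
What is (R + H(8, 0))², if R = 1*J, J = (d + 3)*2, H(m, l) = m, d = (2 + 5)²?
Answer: 12544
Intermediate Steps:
d = 49 (d = 7² = 49)
J = 104 (J = (49 + 3)*2 = 52*2 = 104)
R = 104 (R = 1*104 = 104)
(R + H(8, 0))² = (104 + 8)² = 112² = 12544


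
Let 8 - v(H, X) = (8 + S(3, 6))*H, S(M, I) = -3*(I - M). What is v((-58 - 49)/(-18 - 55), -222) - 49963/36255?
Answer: 21404906/2646615 ≈ 8.0876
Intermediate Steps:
S(M, I) = -3*I + 3*M
v(H, X) = 8 + H (v(H, X) = 8 - (8 + (-3*6 + 3*3))*H = 8 - (8 + (-18 + 9))*H = 8 - (8 - 9)*H = 8 - (-1)*H = 8 + H)
v((-58 - 49)/(-18 - 55), -222) - 49963/36255 = (8 + (-58 - 49)/(-18 - 55)) - 49963/36255 = (8 - 107/(-73)) - 49963/36255 = (8 - 107*(-1/73)) - 1*49963/36255 = (8 + 107/73) - 49963/36255 = 691/73 - 49963/36255 = 21404906/2646615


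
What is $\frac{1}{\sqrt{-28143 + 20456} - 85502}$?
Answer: $- \frac{85502}{7310599691} - \frac{i \sqrt{7687}}{7310599691} \approx -1.1696 \cdot 10^{-5} - 1.1993 \cdot 10^{-8} i$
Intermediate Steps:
$\frac{1}{\sqrt{-28143 + 20456} - 85502} = \frac{1}{\sqrt{-7687} - 85502} = \frac{1}{i \sqrt{7687} - 85502} = \frac{1}{-85502 + i \sqrt{7687}}$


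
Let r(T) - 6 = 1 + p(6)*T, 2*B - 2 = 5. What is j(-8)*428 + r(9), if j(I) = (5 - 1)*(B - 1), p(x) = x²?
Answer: 4611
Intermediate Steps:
B = 7/2 (B = 1 + (½)*5 = 1 + 5/2 = 7/2 ≈ 3.5000)
j(I) = 10 (j(I) = (5 - 1)*(7/2 - 1) = 4*(5/2) = 10)
r(T) = 7 + 36*T (r(T) = 6 + (1 + 6²*T) = 6 + (1 + 36*T) = 7 + 36*T)
j(-8)*428 + r(9) = 10*428 + (7 + 36*9) = 4280 + (7 + 324) = 4280 + 331 = 4611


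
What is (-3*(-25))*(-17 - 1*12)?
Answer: -2175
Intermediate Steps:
(-3*(-25))*(-17 - 1*12) = 75*(-17 - 12) = 75*(-29) = -2175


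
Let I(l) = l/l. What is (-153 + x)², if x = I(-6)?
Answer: 23104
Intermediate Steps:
I(l) = 1
x = 1
(-153 + x)² = (-153 + 1)² = (-152)² = 23104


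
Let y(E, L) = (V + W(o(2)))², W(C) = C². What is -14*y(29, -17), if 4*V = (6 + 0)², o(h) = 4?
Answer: -8750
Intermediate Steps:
V = 9 (V = (6 + 0)²/4 = (¼)*6² = (¼)*36 = 9)
y(E, L) = 625 (y(E, L) = (9 + 4²)² = (9 + 16)² = 25² = 625)
-14*y(29, -17) = -14*625 = -8750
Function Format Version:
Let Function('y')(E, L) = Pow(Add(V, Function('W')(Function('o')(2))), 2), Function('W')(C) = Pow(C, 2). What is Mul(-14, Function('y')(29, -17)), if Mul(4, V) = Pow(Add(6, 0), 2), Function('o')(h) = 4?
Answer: -8750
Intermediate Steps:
V = 9 (V = Mul(Rational(1, 4), Pow(Add(6, 0), 2)) = Mul(Rational(1, 4), Pow(6, 2)) = Mul(Rational(1, 4), 36) = 9)
Function('y')(E, L) = 625 (Function('y')(E, L) = Pow(Add(9, Pow(4, 2)), 2) = Pow(Add(9, 16), 2) = Pow(25, 2) = 625)
Mul(-14, Function('y')(29, -17)) = Mul(-14, 625) = -8750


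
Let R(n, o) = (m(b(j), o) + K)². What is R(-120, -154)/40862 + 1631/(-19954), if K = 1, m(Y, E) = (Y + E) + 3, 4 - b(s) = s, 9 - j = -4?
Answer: 109452788/203840087 ≈ 0.53695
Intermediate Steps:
j = 13 (j = 9 - 1*(-4) = 9 + 4 = 13)
b(s) = 4 - s
m(Y, E) = 3 + E + Y (m(Y, E) = (E + Y) + 3 = 3 + E + Y)
R(n, o) = (-5 + o)² (R(n, o) = ((3 + o + (4 - 1*13)) + 1)² = ((3 + o + (4 - 13)) + 1)² = ((3 + o - 9) + 1)² = ((-6 + o) + 1)² = (-5 + o)²)
R(-120, -154)/40862 + 1631/(-19954) = (-5 - 154)²/40862 + 1631/(-19954) = (-159)²*(1/40862) + 1631*(-1/19954) = 25281*(1/40862) - 1631/19954 = 25281/40862 - 1631/19954 = 109452788/203840087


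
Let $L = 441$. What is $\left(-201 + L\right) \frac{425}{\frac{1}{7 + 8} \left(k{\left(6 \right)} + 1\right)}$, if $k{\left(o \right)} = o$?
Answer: $\frac{1530000}{7} \approx 2.1857 \cdot 10^{5}$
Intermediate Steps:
$\left(-201 + L\right) \frac{425}{\frac{1}{7 + 8} \left(k{\left(6 \right)} + 1\right)} = \left(-201 + 441\right) \frac{425}{\frac{1}{7 + 8} \left(6 + 1\right)} = 240 \frac{425}{\frac{1}{15} \cdot 7} = 240 \frac{425}{\frac{7}{15}} = 240 \cdot 425 \cdot \frac{15}{7} = 240 \cdot \frac{6375}{7} = \frac{1530000}{7}$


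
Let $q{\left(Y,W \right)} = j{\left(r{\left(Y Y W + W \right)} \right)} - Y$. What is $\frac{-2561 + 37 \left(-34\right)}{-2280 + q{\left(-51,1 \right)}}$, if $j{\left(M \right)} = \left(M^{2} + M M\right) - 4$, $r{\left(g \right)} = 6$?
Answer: $\frac{3819}{2161} \approx 1.7672$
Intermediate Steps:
$j{\left(M \right)} = -4 + 2 M^{2}$ ($j{\left(M \right)} = \left(M^{2} + M^{2}\right) - 4 = 2 M^{2} - 4 = -4 + 2 M^{2}$)
$q{\left(Y,W \right)} = 68 - Y$ ($q{\left(Y,W \right)} = \left(-4 + 2 \cdot 6^{2}\right) - Y = \left(-4 + 2 \cdot 36\right) - Y = \left(-4 + 72\right) - Y = 68 - Y$)
$\frac{-2561 + 37 \left(-34\right)}{-2280 + q{\left(-51,1 \right)}} = \frac{-2561 + 37 \left(-34\right)}{-2280 + \left(68 - -51\right)} = \frac{-2561 - 1258}{-2280 + \left(68 + 51\right)} = - \frac{3819}{-2280 + 119} = - \frac{3819}{-2161} = \left(-3819\right) \left(- \frac{1}{2161}\right) = \frac{3819}{2161}$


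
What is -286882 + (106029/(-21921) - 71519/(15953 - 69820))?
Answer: -112919906207106/393606169 ≈ -2.8689e+5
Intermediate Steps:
-286882 + (106029/(-21921) - 71519/(15953 - 69820)) = -286882 + (106029*(-1/21921) - 71519/(-53867)) = -286882 + (-35343/7307 - 71519*(-1/53867)) = -286882 + (-35343/7307 + 71519/53867) = -286882 - 1381232048/393606169 = -112919906207106/393606169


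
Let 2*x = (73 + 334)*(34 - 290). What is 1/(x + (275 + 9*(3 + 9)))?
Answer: -1/51713 ≈ -1.9337e-5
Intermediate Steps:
x = -52096 (x = ((73 + 334)*(34 - 290))/2 = (407*(-256))/2 = (1/2)*(-104192) = -52096)
1/(x + (275 + 9*(3 + 9))) = 1/(-52096 + (275 + 9*(3 + 9))) = 1/(-52096 + (275 + 9*12)) = 1/(-52096 + (275 + 108)) = 1/(-52096 + 383) = 1/(-51713) = -1/51713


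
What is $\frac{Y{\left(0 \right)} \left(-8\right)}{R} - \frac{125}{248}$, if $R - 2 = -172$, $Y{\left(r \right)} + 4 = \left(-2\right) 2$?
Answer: $- \frac{18561}{21080} \approx -0.8805$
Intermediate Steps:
$Y{\left(r \right)} = -8$ ($Y{\left(r \right)} = -4 - 4 = -8$)
$R = -170$ ($R = 2 - 172 = -170$)
$\frac{Y{\left(0 \right)} \left(-8\right)}{R} - \frac{125}{248} = \frac{\left(-8\right) \left(-8\right)}{-170} - \frac{125}{248} = 64 \left(- \frac{1}{170}\right) - \frac{125}{248} = - \frac{32}{85} - \frac{125}{248} = - \frac{18561}{21080}$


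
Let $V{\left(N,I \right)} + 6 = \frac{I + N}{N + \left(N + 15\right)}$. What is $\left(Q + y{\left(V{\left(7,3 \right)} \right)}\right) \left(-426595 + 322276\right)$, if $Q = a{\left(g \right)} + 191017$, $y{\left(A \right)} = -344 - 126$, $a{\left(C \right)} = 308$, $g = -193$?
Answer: $-19909802745$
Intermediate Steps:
$V{\left(N,I \right)} = -6 + \frac{I + N}{15 + 2 N}$ ($V{\left(N,I \right)} = -6 + \frac{I + N}{N + \left(N + 15\right)} = -6 + \frac{I + N}{N + \left(15 + N\right)} = -6 + \frac{I + N}{15 + 2 N}$)
$y{\left(A \right)} = -470$ ($y{\left(A \right)} = -344 - 126 = -470$)
$Q = 191325$ ($Q = 308 + 191017 = 191325$)
$\left(Q + y{\left(V{\left(7,3 \right)} \right)}\right) \left(-426595 + 322276\right) = \left(191325 - 470\right) \left(-426595 + 322276\right) = 190855 \left(-104319\right) = -19909802745$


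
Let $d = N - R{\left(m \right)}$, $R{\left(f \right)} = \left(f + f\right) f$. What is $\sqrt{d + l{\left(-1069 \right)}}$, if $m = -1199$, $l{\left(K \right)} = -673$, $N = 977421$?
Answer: $i \sqrt{1898454} \approx 1377.8 i$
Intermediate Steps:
$R{\left(f \right)} = 2 f^{2}$ ($R{\left(f \right)} = 2 f f = 2 f^{2}$)
$d = -1897781$ ($d = 977421 - 2 \left(-1199\right)^{2} = 977421 - 2 \cdot 1437601 = 977421 - 2875202 = -1897781$)
$\sqrt{d + l{\left(-1069 \right)}} = \sqrt{-1897781 - 673} = \sqrt{-1898454} = i \sqrt{1898454}$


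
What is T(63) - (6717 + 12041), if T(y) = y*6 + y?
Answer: -18317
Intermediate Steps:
T(y) = 7*y (T(y) = 6*y + y = 7*y)
T(63) - (6717 + 12041) = 7*63 - (6717 + 12041) = 441 - 1*18758 = 441 - 18758 = -18317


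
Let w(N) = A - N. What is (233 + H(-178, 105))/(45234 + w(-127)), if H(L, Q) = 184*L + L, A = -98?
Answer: -32697/45263 ≈ -0.72238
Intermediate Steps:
H(L, Q) = 185*L
w(N) = -98 - N
(233 + H(-178, 105))/(45234 + w(-127)) = (233 + 185*(-178))/(45234 + (-98 - 1*(-127))) = (233 - 32930)/(45234 + (-98 + 127)) = -32697/(45234 + 29) = -32697/45263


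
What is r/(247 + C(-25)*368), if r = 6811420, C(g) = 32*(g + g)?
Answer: -973060/84079 ≈ -11.573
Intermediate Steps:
C(g) = 64*g (C(g) = 32*(2*g) = 64*g)
r/(247 + C(-25)*368) = 6811420/(247 + (64*(-25))*368) = 6811420/(247 - 1600*368) = 6811420/(247 - 588800) = 6811420/(-588553) = 6811420*(-1/588553) = -973060/84079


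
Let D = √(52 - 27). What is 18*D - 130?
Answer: -40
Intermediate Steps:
D = 5 (D = √25 = 5)
18*D - 130 = 18*5 - 130 = 90 - 130 = -40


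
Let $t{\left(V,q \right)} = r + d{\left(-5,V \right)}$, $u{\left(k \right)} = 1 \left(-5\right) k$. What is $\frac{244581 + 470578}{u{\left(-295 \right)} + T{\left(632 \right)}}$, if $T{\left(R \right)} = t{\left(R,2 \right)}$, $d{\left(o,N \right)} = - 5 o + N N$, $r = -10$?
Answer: $\frac{715159}{400914} \approx 1.7838$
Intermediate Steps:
$d{\left(o,N \right)} = N^{2} - 5 o$ ($d{\left(o,N \right)} = - 5 o + N^{2} = N^{2} - 5 o$)
$u{\left(k \right)} = - 5 k$
$t{\left(V,q \right)} = 15 + V^{2}$ ($t{\left(V,q \right)} = -10 + \left(V^{2} - -25\right) = -10 + \left(V^{2} + 25\right) = -10 + \left(25 + V^{2}\right) = 15 + V^{2}$)
$T{\left(R \right)} = 15 + R^{2}$
$\frac{244581 + 470578}{u{\left(-295 \right)} + T{\left(632 \right)}} = \frac{244581 + 470578}{\left(-5\right) \left(-295\right) + \left(15 + 632^{2}\right)} = \frac{715159}{1475 + \left(15 + 399424\right)} = \frac{715159}{1475 + 399439} = \frac{715159}{400914}$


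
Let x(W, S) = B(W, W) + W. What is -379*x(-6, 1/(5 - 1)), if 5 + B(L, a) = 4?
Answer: 2653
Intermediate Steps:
B(L, a) = -1 (B(L, a) = -5 + 4 = -1)
x(W, S) = -1 + W
-379*x(-6, 1/(5 - 1)) = -379*(-1 - 6) = -379*(-7) = 2653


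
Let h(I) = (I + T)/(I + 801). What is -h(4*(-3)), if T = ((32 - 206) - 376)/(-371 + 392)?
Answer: 802/16569 ≈ 0.048404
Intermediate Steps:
T = -550/21 (T = (-174 - 376)/21 = -550*1/21 = -550/21 ≈ -26.190)
h(I) = (-550/21 + I)/(801 + I) (h(I) = (I - 550/21)/(I + 801) = (-550/21 + I)/(801 + I))
-h(4*(-3)) = -(-550/21 + 4*(-3))/(801 + 4*(-3)) = -(-550/21 - 12)/(801 - 12) = -(-802)/(789*21) = -1*(-802/16569) = 802/16569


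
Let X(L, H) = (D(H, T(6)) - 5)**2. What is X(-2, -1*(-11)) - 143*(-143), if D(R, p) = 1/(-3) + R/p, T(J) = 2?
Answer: 736165/36 ≈ 20449.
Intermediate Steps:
D(R, p) = -1/3 + R/p (D(R, p) = 1*(-1/3) + R/p = -1/3 + R/p)
X(L, H) = (-16/3 + H/2)**2 (X(L, H) = ((H - 1/3*2)/2 - 5)**2 = ((H - 2/3)/2 - 5)**2 = ((-2/3 + H)/2 - 5)**2 = ((-1/3 + H/2) - 5)**2 = (-16/3 + H/2)**2)
X(-2, -1*(-11)) - 143*(-143) = (-32 + 3*(-1*(-11)))**2/36 - 143*(-143) = (-32 + 3*11)**2/36 + 20449 = (-32 + 33)**2/36 + 20449 = (1/36)*1**2 + 20449 = (1/36)*1 + 20449 = 1/36 + 20449 = 736165/36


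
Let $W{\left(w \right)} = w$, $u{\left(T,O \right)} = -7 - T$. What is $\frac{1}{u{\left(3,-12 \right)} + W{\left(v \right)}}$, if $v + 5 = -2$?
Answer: $- \frac{1}{17} \approx -0.058824$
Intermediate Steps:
$v = -7$ ($v = -5 - 2 = -7$)
$\frac{1}{u{\left(3,-12 \right)} + W{\left(v \right)}} = \frac{1}{\left(-7 - 3\right) - 7} = \frac{1}{-10 - 7} = \frac{1}{-17} = - \frac{1}{17}$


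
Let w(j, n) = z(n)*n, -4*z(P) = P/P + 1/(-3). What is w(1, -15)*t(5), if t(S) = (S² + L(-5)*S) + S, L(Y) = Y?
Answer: 25/2 ≈ 12.500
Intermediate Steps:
z(P) = -⅙ (z(P) = -(P/P + 1/(-3))/4 = -(1 + 1*(-⅓))/4 = -(1 - ⅓)/4 = -¼*⅔ = -⅙)
t(S) = S² - 4*S (t(S) = (S² - 5*S) + S = S² - 4*S)
w(j, n) = -n/6
w(1, -15)*t(5) = (-⅙*(-15))*(5*(-4 + 5)) = 5*(5*1)/2 = (5/2)*5 = 25/2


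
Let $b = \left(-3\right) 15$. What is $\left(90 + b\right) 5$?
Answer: $225$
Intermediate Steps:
$b = -45$
$\left(90 + b\right) 5 = \left(90 - 45\right) 5 = 45 \cdot 5 = 225$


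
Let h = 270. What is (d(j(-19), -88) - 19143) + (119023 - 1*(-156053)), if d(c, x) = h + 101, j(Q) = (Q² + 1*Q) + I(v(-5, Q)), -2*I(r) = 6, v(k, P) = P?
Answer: 256304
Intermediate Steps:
I(r) = -3 (I(r) = -½*6 = -3)
j(Q) = -3 + Q + Q² (j(Q) = (Q² + 1*Q) - 3 = (Q² + Q) - 3 = (Q + Q²) - 3 = -3 + Q + Q²)
d(c, x) = 371 (d(c, x) = 270 + 101 = 371)
(d(j(-19), -88) - 19143) + (119023 - 1*(-156053)) = (371 - 19143) + (119023 - 1*(-156053)) = -18772 + (119023 + 156053) = -18772 + 275076 = 256304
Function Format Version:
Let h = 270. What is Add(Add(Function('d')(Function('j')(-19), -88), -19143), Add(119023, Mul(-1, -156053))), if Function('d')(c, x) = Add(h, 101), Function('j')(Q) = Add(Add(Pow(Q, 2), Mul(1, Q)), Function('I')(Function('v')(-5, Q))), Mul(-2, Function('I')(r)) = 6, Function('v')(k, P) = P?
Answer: 256304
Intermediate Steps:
Function('I')(r) = -3 (Function('I')(r) = Mul(Rational(-1, 2), 6) = -3)
Function('j')(Q) = Add(-3, Q, Pow(Q, 2)) (Function('j')(Q) = Add(Add(Pow(Q, 2), Mul(1, Q)), -3) = Add(Add(Pow(Q, 2), Q), -3) = Add(Add(Q, Pow(Q, 2)), -3) = Add(-3, Q, Pow(Q, 2)))
Function('d')(c, x) = 371 (Function('d')(c, x) = Add(270, 101) = 371)
Add(Add(Function('d')(Function('j')(-19), -88), -19143), Add(119023, Mul(-1, -156053))) = Add(Add(371, -19143), Add(119023, Mul(-1, -156053))) = Add(-18772, Add(119023, 156053)) = Add(-18772, 275076) = 256304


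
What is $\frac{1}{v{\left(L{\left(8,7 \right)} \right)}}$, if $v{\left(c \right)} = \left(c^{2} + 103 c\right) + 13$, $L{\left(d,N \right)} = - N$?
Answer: $- \frac{1}{659} \approx -0.0015175$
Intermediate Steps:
$v{\left(c \right)} = 13 + c^{2} + 103 c$
$\frac{1}{v{\left(L{\left(8,7 \right)} \right)}} = \frac{1}{13 + \left(\left(-1\right) 7\right)^{2} + 103 \left(\left(-1\right) 7\right)} = \frac{1}{13 + \left(-7\right)^{2} + 103 \left(-7\right)} = \frac{1}{13 + 49 - 721} = \frac{1}{-659} = - \frac{1}{659}$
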